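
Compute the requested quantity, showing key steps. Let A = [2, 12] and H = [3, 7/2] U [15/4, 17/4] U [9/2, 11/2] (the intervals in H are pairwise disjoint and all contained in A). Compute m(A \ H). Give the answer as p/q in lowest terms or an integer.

The ambient interval has length m(A) = 12 - 2 = 10.
Since the holes are disjoint and sit inside A, by finite additivity
  m(H) = sum_i (b_i - a_i), and m(A \ H) = m(A) - m(H).
Computing the hole measures:
  m(H_1) = 7/2 - 3 = 1/2.
  m(H_2) = 17/4 - 15/4 = 1/2.
  m(H_3) = 11/2 - 9/2 = 1.
Summed: m(H) = 1/2 + 1/2 + 1 = 2.
So m(A \ H) = 10 - 2 = 8.

8


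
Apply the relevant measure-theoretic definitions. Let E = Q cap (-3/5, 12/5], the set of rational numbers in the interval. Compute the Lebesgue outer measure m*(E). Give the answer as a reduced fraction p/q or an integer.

The set Q cap (-3/5, 12/5] is countable (a subset of the countable set Q). Lebesgue outer measure of any countable set is 0: each singleton {q} has m*({q}) = 0, and by countable subadditivity m*(union_k {q_k}) <= sum_k m*({q_k}) = sum_k 0 = 0. The reverse inequality m*(E) >= 0 is automatic. So m*(Q cap (-3/5, 12/5]) = 0.

0


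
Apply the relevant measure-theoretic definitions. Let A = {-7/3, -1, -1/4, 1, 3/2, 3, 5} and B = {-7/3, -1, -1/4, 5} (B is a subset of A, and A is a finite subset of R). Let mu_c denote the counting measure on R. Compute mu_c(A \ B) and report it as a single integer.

Counting measure assigns mu_c(E) = |E| (number of elements) when E is finite. For B subset A, A \ B is the set of elements of A not in B, so |A \ B| = |A| - |B|.
|A| = 7, |B| = 4, so mu_c(A \ B) = 7 - 4 = 3.

3


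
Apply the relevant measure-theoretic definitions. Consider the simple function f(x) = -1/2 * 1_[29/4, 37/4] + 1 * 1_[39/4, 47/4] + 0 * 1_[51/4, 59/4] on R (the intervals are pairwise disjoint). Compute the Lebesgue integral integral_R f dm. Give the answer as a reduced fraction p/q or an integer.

For a simple function f = sum_i c_i * 1_{A_i} with disjoint A_i,
  integral f dm = sum_i c_i * m(A_i).
Lengths of the A_i:
  m(A_1) = 37/4 - 29/4 = 2.
  m(A_2) = 47/4 - 39/4 = 2.
  m(A_3) = 59/4 - 51/4 = 2.
Contributions c_i * m(A_i):
  (-1/2) * (2) = -1.
  (1) * (2) = 2.
  (0) * (2) = 0.
Total: -1 + 2 + 0 = 1.

1


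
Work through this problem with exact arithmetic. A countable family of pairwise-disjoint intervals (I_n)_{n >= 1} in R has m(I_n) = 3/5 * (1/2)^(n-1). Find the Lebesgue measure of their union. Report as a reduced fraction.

By countable additivity of the Lebesgue measure on pairwise disjoint measurable sets,
  m(union_{n >= 1} I_n) = sum_{n >= 1} m(I_n) = sum_{n >= 1} a * r^(n-1),
  with a = 3/5 and r = 1/2.
Since 0 < r = 1/2 < 1, the geometric series converges:
  sum_{n >= 1} a * r^(n-1) = a / (1 - r).
  = 3/5 / (1 - 1/2)
  = 3/5 / (1/2)
  = 6/5.

6/5


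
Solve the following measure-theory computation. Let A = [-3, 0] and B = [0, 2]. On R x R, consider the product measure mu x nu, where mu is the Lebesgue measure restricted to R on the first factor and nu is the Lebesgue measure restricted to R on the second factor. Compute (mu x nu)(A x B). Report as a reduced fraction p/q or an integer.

For a measurable rectangle A x B, the product measure satisfies
  (mu x nu)(A x B) = mu(A) * nu(B).
  mu(A) = 3.
  nu(B) = 2.
  (mu x nu)(A x B) = 3 * 2 = 6.

6


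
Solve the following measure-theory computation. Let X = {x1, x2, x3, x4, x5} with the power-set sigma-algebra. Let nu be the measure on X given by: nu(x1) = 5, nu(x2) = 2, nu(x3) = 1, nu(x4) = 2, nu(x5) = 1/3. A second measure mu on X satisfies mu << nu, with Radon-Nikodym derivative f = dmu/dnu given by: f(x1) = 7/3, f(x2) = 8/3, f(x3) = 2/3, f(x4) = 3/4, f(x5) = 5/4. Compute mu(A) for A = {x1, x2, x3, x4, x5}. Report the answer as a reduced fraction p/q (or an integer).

By the defining property of the Radon-Nikodym derivative, for every measurable set A,
  mu(A) = integral_A f dnu.
Since nu is a discrete measure concentrated on the atoms of X, the integral over A reduces to the sum
  mu(A) = sum_{x in A} f(x) * nu({x}).
Computing each term:
  x1: f(x1) * nu(x1) = 7/3 * 5 = 35/3.
  x2: f(x2) * nu(x2) = 8/3 * 2 = 16/3.
  x3: f(x3) * nu(x3) = 2/3 * 1 = 2/3.
  x4: f(x4) * nu(x4) = 3/4 * 2 = 3/2.
  x5: f(x5) * nu(x5) = 5/4 * 1/3 = 5/12.
Summing: mu(A) = 35/3 + 16/3 + 2/3 + 3/2 + 5/12 = 235/12.

235/12


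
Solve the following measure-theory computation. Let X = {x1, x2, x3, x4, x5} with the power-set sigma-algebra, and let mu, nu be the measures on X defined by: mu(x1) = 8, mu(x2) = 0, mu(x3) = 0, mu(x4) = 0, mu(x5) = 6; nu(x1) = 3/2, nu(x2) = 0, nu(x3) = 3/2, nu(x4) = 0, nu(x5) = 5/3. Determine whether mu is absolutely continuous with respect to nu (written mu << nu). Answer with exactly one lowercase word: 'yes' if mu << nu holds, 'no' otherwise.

mu << nu means: every nu-null measurable set is also mu-null; equivalently, for every atom x, if nu({x}) = 0 then mu({x}) = 0.
Checking each atom:
  x1: nu = 3/2 > 0 -> no constraint.
  x2: nu = 0, mu = 0 -> consistent with mu << nu.
  x3: nu = 3/2 > 0 -> no constraint.
  x4: nu = 0, mu = 0 -> consistent with mu << nu.
  x5: nu = 5/3 > 0 -> no constraint.
No atom violates the condition. Therefore mu << nu.

yes


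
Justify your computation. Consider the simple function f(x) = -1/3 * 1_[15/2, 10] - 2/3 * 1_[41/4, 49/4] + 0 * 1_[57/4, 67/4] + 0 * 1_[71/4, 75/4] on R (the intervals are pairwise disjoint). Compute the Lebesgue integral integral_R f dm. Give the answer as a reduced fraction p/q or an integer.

For a simple function f = sum_i c_i * 1_{A_i} with disjoint A_i,
  integral f dm = sum_i c_i * m(A_i).
Lengths of the A_i:
  m(A_1) = 10 - 15/2 = 5/2.
  m(A_2) = 49/4 - 41/4 = 2.
  m(A_3) = 67/4 - 57/4 = 5/2.
  m(A_4) = 75/4 - 71/4 = 1.
Contributions c_i * m(A_i):
  (-1/3) * (5/2) = -5/6.
  (-2/3) * (2) = -4/3.
  (0) * (5/2) = 0.
  (0) * (1) = 0.
Total: -5/6 - 4/3 + 0 + 0 = -13/6.

-13/6


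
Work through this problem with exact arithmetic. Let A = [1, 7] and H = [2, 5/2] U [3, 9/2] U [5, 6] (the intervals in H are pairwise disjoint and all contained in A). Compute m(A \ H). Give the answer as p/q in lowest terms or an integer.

The ambient interval has length m(A) = 7 - 1 = 6.
Since the holes are disjoint and sit inside A, by finite additivity
  m(H) = sum_i (b_i - a_i), and m(A \ H) = m(A) - m(H).
Computing the hole measures:
  m(H_1) = 5/2 - 2 = 1/2.
  m(H_2) = 9/2 - 3 = 3/2.
  m(H_3) = 6 - 5 = 1.
Summed: m(H) = 1/2 + 3/2 + 1 = 3.
So m(A \ H) = 6 - 3 = 3.

3


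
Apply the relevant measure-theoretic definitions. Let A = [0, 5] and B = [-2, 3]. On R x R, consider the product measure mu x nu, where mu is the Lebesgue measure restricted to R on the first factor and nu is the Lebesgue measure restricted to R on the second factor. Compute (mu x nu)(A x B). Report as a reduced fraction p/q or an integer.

For a measurable rectangle A x B, the product measure satisfies
  (mu x nu)(A x B) = mu(A) * nu(B).
  mu(A) = 5.
  nu(B) = 5.
  (mu x nu)(A x B) = 5 * 5 = 25.

25


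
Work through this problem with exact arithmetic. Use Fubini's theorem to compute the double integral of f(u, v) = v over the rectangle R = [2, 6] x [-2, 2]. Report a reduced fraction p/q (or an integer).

f(u, v) is a tensor product of a function of u and a function of v, and both factors are bounded continuous (hence Lebesgue integrable) on the rectangle, so Fubini's theorem applies:
  integral_R f d(m x m) = (integral_a1^b1 1 du) * (integral_a2^b2 v dv).
Inner integral in u: integral_{2}^{6} 1 du = (6^1 - 2^1)/1
  = 4.
Inner integral in v: integral_{-2}^{2} v dv = (2^2 - (-2)^2)/2
  = 0.
Product: (4) * (0) = 0.

0


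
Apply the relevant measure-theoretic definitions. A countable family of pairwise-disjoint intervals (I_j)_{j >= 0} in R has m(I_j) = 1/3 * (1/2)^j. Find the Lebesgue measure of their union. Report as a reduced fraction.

By countable additivity of the Lebesgue measure on pairwise disjoint measurable sets,
  m(union_{j >= 0} I_j) = sum_{j >= 0} m(I_j) = sum_{j >= 0} a * r^j,
  with a = 1/3 and r = 1/2.
Since 0 < r = 1/2 < 1, the geometric series converges:
  sum_{j >= 0} a * r^j = a / (1 - r).
  = 1/3 / (1 - 1/2)
  = 1/3 / (1/2)
  = 2/3.

2/3


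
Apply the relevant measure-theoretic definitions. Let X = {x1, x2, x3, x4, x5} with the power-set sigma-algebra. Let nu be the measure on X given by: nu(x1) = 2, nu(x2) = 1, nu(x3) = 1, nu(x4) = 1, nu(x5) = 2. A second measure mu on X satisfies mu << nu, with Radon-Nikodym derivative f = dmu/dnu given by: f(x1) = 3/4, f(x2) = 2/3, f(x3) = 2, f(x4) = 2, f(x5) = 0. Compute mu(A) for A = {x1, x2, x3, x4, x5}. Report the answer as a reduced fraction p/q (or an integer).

By the defining property of the Radon-Nikodym derivative, for every measurable set A,
  mu(A) = integral_A f dnu.
Since nu is a discrete measure concentrated on the atoms of X, the integral over A reduces to the sum
  mu(A) = sum_{x in A} f(x) * nu({x}).
Computing each term:
  x1: f(x1) * nu(x1) = 3/4 * 2 = 3/2.
  x2: f(x2) * nu(x2) = 2/3 * 1 = 2/3.
  x3: f(x3) * nu(x3) = 2 * 1 = 2.
  x4: f(x4) * nu(x4) = 2 * 1 = 2.
  x5: f(x5) * nu(x5) = 0 * 2 = 0.
Summing: mu(A) = 3/2 + 2/3 + 2 + 2 + 0 = 37/6.

37/6


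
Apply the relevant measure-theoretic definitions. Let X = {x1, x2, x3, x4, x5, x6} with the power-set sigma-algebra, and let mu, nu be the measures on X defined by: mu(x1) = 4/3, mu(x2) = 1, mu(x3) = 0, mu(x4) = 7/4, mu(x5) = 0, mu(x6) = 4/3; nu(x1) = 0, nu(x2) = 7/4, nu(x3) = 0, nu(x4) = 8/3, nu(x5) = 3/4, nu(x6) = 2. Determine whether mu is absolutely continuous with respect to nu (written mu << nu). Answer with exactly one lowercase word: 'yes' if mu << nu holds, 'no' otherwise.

mu << nu means: every nu-null measurable set is also mu-null; equivalently, for every atom x, if nu({x}) = 0 then mu({x}) = 0.
Checking each atom:
  x1: nu = 0, mu = 4/3 > 0 -> violates mu << nu.
  x2: nu = 7/4 > 0 -> no constraint.
  x3: nu = 0, mu = 0 -> consistent with mu << nu.
  x4: nu = 8/3 > 0 -> no constraint.
  x5: nu = 3/4 > 0 -> no constraint.
  x6: nu = 2 > 0 -> no constraint.
The atom(s) x1 violate the condition (nu = 0 but mu > 0). Therefore mu is NOT absolutely continuous w.r.t. nu.

no


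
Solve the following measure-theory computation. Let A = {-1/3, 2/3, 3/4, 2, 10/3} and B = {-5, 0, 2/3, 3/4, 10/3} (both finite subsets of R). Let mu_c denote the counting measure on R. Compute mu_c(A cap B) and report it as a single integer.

Counting measure on a finite set equals cardinality. mu_c(A cap B) = |A cap B| (elements appearing in both).
Enumerating the elements of A that also lie in B gives 3 element(s).
So mu_c(A cap B) = 3.

3


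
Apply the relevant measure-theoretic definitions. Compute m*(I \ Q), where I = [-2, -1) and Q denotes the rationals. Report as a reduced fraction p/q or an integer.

The interval I = [-2, -1) has m(I) = -1 - (-2) = 1 (endpoints are measure-zero, so open/closed/half-open agree). Write I = (I cap Q) u (I \ Q). The rationals in I are countable, so m*(I cap Q) = 0 (cover each rational by intervals whose total length is arbitrarily small). By countable subadditivity m*(I) <= m*(I cap Q) + m*(I \ Q), hence m*(I \ Q) >= m(I) = 1. The reverse inequality m*(I \ Q) <= m*(I) = 1 is trivial since (I \ Q) is a subset of I. Therefore m*(I \ Q) = 1.

1


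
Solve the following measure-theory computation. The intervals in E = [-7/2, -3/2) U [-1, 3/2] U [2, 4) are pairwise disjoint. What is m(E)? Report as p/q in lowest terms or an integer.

For pairwise disjoint intervals, m(union_i I_i) = sum_i m(I_i),
and m is invariant under swapping open/closed endpoints (single points have measure 0).
So m(E) = sum_i (b_i - a_i).
  I_1 has length -3/2 - (-7/2) = 2.
  I_2 has length 3/2 - (-1) = 5/2.
  I_3 has length 4 - 2 = 2.
Summing:
  m(E) = 2 + 5/2 + 2 = 13/2.

13/2


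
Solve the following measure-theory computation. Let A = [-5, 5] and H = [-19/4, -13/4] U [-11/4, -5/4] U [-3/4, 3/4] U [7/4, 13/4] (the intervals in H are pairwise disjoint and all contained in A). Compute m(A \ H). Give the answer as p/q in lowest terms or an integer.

The ambient interval has length m(A) = 5 - (-5) = 10.
Since the holes are disjoint and sit inside A, by finite additivity
  m(H) = sum_i (b_i - a_i), and m(A \ H) = m(A) - m(H).
Computing the hole measures:
  m(H_1) = -13/4 - (-19/4) = 3/2.
  m(H_2) = -5/4 - (-11/4) = 3/2.
  m(H_3) = 3/4 - (-3/4) = 3/2.
  m(H_4) = 13/4 - 7/4 = 3/2.
Summed: m(H) = 3/2 + 3/2 + 3/2 + 3/2 = 6.
So m(A \ H) = 10 - 6 = 4.

4


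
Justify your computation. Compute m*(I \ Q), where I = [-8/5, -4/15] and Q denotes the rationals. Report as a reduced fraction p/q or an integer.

The interval I = [-8/5, -4/15] has m(I) = -4/15 - (-8/5) = 4/3 (endpoints are measure-zero, so open/closed/half-open agree). Write I = (I cap Q) u (I \ Q). The rationals in I are countable, so m*(I cap Q) = 0 (cover each rational by intervals whose total length is arbitrarily small). By countable subadditivity m*(I) <= m*(I cap Q) + m*(I \ Q), hence m*(I \ Q) >= m(I) = 4/3. The reverse inequality m*(I \ Q) <= m*(I) = 4/3 is trivial since (I \ Q) is a subset of I. Therefore m*(I \ Q) = 4/3.

4/3


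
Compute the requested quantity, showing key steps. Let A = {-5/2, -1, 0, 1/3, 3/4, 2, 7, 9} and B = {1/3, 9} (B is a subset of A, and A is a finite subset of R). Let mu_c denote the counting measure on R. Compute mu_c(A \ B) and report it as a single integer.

Counting measure assigns mu_c(E) = |E| (number of elements) when E is finite. For B subset A, A \ B is the set of elements of A not in B, so |A \ B| = |A| - |B|.
|A| = 8, |B| = 2, so mu_c(A \ B) = 8 - 2 = 6.

6


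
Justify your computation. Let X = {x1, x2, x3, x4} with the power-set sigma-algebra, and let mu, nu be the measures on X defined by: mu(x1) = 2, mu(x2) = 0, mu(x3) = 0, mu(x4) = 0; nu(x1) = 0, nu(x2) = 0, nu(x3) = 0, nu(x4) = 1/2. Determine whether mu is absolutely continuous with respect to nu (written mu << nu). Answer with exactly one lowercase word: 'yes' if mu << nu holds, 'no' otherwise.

mu << nu means: every nu-null measurable set is also mu-null; equivalently, for every atom x, if nu({x}) = 0 then mu({x}) = 0.
Checking each atom:
  x1: nu = 0, mu = 2 > 0 -> violates mu << nu.
  x2: nu = 0, mu = 0 -> consistent with mu << nu.
  x3: nu = 0, mu = 0 -> consistent with mu << nu.
  x4: nu = 1/2 > 0 -> no constraint.
The atom(s) x1 violate the condition (nu = 0 but mu > 0). Therefore mu is NOT absolutely continuous w.r.t. nu.

no


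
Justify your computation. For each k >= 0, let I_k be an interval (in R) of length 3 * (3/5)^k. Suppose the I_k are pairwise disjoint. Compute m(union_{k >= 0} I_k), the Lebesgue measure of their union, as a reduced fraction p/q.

By countable additivity of the Lebesgue measure on pairwise disjoint measurable sets,
  m(union_{k >= 0} I_k) = sum_{k >= 0} m(I_k) = sum_{k >= 0} a * r^k,
  with a = 3 and r = 3/5.
Since 0 < r = 3/5 < 1, the geometric series converges:
  sum_{k >= 0} a * r^k = a / (1 - r).
  = 3 / (1 - 3/5)
  = 3 / (2/5)
  = 15/2.

15/2


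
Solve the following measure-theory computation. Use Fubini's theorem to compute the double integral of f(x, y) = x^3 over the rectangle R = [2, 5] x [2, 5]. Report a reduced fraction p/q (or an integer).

f(x, y) is a tensor product of a function of x and a function of y, and both factors are bounded continuous (hence Lebesgue integrable) on the rectangle, so Fubini's theorem applies:
  integral_R f d(m x m) = (integral_a1^b1 x^3 dx) * (integral_a2^b2 1 dy).
Inner integral in x: integral_{2}^{5} x^3 dx = (5^4 - 2^4)/4
  = 609/4.
Inner integral in y: integral_{2}^{5} 1 dy = (5^1 - 2^1)/1
  = 3.
Product: (609/4) * (3) = 1827/4.

1827/4


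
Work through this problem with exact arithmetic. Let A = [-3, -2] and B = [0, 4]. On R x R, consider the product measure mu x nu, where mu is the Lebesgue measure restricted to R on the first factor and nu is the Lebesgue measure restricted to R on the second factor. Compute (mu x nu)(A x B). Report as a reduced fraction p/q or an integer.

For a measurable rectangle A x B, the product measure satisfies
  (mu x nu)(A x B) = mu(A) * nu(B).
  mu(A) = 1.
  nu(B) = 4.
  (mu x nu)(A x B) = 1 * 4 = 4.

4


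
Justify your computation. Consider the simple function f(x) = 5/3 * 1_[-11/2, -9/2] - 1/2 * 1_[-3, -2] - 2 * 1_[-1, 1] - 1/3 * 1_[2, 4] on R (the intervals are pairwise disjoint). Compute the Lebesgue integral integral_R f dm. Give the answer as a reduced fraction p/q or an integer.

For a simple function f = sum_i c_i * 1_{A_i} with disjoint A_i,
  integral f dm = sum_i c_i * m(A_i).
Lengths of the A_i:
  m(A_1) = -9/2 - (-11/2) = 1.
  m(A_2) = -2 - (-3) = 1.
  m(A_3) = 1 - (-1) = 2.
  m(A_4) = 4 - 2 = 2.
Contributions c_i * m(A_i):
  (5/3) * (1) = 5/3.
  (-1/2) * (1) = -1/2.
  (-2) * (2) = -4.
  (-1/3) * (2) = -2/3.
Total: 5/3 - 1/2 - 4 - 2/3 = -7/2.

-7/2


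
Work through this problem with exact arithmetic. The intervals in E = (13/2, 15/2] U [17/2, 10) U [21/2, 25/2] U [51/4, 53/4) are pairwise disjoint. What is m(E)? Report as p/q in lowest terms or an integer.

For pairwise disjoint intervals, m(union_i I_i) = sum_i m(I_i),
and m is invariant under swapping open/closed endpoints (single points have measure 0).
So m(E) = sum_i (b_i - a_i).
  I_1 has length 15/2 - 13/2 = 1.
  I_2 has length 10 - 17/2 = 3/2.
  I_3 has length 25/2 - 21/2 = 2.
  I_4 has length 53/4 - 51/4 = 1/2.
Summing:
  m(E) = 1 + 3/2 + 2 + 1/2 = 5.

5


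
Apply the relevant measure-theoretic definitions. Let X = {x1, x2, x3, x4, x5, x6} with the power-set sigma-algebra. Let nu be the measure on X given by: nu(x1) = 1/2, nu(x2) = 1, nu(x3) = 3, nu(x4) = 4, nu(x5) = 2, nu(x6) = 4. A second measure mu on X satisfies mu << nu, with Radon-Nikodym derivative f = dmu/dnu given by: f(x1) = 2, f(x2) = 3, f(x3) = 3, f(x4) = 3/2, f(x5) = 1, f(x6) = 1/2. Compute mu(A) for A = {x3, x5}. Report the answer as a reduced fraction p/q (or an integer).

By the defining property of the Radon-Nikodym derivative, for every measurable set A,
  mu(A) = integral_A f dnu.
Since nu is a discrete measure concentrated on the atoms of X, the integral over A reduces to the sum
  mu(A) = sum_{x in A} f(x) * nu({x}).
Computing each term:
  x3: f(x3) * nu(x3) = 3 * 3 = 9.
  x5: f(x5) * nu(x5) = 1 * 2 = 2.
Summing: mu(A) = 9 + 2 = 11.

11


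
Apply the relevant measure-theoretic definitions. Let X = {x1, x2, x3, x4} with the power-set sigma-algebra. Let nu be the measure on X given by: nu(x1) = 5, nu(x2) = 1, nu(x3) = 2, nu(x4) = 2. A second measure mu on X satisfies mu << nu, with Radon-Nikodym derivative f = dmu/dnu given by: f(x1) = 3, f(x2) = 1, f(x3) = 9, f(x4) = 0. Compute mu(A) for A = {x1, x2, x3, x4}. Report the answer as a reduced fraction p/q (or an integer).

By the defining property of the Radon-Nikodym derivative, for every measurable set A,
  mu(A) = integral_A f dnu.
Since nu is a discrete measure concentrated on the atoms of X, the integral over A reduces to the sum
  mu(A) = sum_{x in A} f(x) * nu({x}).
Computing each term:
  x1: f(x1) * nu(x1) = 3 * 5 = 15.
  x2: f(x2) * nu(x2) = 1 * 1 = 1.
  x3: f(x3) * nu(x3) = 9 * 2 = 18.
  x4: f(x4) * nu(x4) = 0 * 2 = 0.
Summing: mu(A) = 15 + 1 + 18 + 0 = 34.

34


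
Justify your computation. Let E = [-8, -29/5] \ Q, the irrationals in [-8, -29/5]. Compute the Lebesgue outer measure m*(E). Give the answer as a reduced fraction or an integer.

The interval I = [-8, -29/5] has m(I) = -29/5 - (-8) = 11/5 (endpoints are measure-zero, so open/closed/half-open agree). Write I = (I cap Q) u (I \ Q). The rationals in I are countable, so m*(I cap Q) = 0 (cover each rational by intervals whose total length is arbitrarily small). By countable subadditivity m*(I) <= m*(I cap Q) + m*(I \ Q), hence m*(I \ Q) >= m(I) = 11/5. The reverse inequality m*(I \ Q) <= m*(I) = 11/5 is trivial since (I \ Q) is a subset of I. Therefore m*(I \ Q) = 11/5.

11/5


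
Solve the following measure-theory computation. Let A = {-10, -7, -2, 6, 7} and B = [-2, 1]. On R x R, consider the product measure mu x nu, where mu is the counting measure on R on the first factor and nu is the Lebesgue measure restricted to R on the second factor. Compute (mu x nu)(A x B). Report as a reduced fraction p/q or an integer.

For a measurable rectangle A x B, the product measure satisfies
  (mu x nu)(A x B) = mu(A) * nu(B).
  mu(A) = 5.
  nu(B) = 3.
  (mu x nu)(A x B) = 5 * 3 = 15.

15


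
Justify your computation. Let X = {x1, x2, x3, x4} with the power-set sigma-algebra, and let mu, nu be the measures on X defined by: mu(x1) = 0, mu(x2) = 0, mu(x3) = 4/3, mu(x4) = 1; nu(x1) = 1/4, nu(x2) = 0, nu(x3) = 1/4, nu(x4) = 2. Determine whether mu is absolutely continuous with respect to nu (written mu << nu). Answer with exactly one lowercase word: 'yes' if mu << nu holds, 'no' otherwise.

mu << nu means: every nu-null measurable set is also mu-null; equivalently, for every atom x, if nu({x}) = 0 then mu({x}) = 0.
Checking each atom:
  x1: nu = 1/4 > 0 -> no constraint.
  x2: nu = 0, mu = 0 -> consistent with mu << nu.
  x3: nu = 1/4 > 0 -> no constraint.
  x4: nu = 2 > 0 -> no constraint.
No atom violates the condition. Therefore mu << nu.

yes


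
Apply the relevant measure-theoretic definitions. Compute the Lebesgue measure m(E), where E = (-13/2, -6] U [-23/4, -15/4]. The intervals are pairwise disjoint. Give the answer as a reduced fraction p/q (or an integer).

For pairwise disjoint intervals, m(union_i I_i) = sum_i m(I_i),
and m is invariant under swapping open/closed endpoints (single points have measure 0).
So m(E) = sum_i (b_i - a_i).
  I_1 has length -6 - (-13/2) = 1/2.
  I_2 has length -15/4 - (-23/4) = 2.
Summing:
  m(E) = 1/2 + 2 = 5/2.

5/2


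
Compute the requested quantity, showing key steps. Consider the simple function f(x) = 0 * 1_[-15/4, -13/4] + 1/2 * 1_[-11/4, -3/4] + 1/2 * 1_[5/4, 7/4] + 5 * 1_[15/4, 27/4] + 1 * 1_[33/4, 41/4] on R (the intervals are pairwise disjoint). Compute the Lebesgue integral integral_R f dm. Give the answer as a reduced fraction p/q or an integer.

For a simple function f = sum_i c_i * 1_{A_i} with disjoint A_i,
  integral f dm = sum_i c_i * m(A_i).
Lengths of the A_i:
  m(A_1) = -13/4 - (-15/4) = 1/2.
  m(A_2) = -3/4 - (-11/4) = 2.
  m(A_3) = 7/4 - 5/4 = 1/2.
  m(A_4) = 27/4 - 15/4 = 3.
  m(A_5) = 41/4 - 33/4 = 2.
Contributions c_i * m(A_i):
  (0) * (1/2) = 0.
  (1/2) * (2) = 1.
  (1/2) * (1/2) = 1/4.
  (5) * (3) = 15.
  (1) * (2) = 2.
Total: 0 + 1 + 1/4 + 15 + 2 = 73/4.

73/4


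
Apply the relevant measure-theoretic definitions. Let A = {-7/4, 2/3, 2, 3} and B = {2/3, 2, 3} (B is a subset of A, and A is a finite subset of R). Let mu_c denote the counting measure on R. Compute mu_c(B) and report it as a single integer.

Counting measure assigns mu_c(E) = |E| (number of elements) when E is finite.
B has 3 element(s), so mu_c(B) = 3.

3


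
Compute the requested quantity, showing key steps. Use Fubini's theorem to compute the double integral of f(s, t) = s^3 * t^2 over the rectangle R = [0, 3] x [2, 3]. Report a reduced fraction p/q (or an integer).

f(s, t) is a tensor product of a function of s and a function of t, and both factors are bounded continuous (hence Lebesgue integrable) on the rectangle, so Fubini's theorem applies:
  integral_R f d(m x m) = (integral_a1^b1 s^3 ds) * (integral_a2^b2 t^2 dt).
Inner integral in s: integral_{0}^{3} s^3 ds = (3^4 - 0^4)/4
  = 81/4.
Inner integral in t: integral_{2}^{3} t^2 dt = (3^3 - 2^3)/3
  = 19/3.
Product: (81/4) * (19/3) = 513/4.

513/4


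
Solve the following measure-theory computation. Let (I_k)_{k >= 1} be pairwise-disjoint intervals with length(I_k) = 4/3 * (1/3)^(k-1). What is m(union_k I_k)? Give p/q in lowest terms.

By countable additivity of the Lebesgue measure on pairwise disjoint measurable sets,
  m(union_{k >= 1} I_k) = sum_{k >= 1} m(I_k) = sum_{k >= 1} a * r^(k-1),
  with a = 4/3 and r = 1/3.
Since 0 < r = 1/3 < 1, the geometric series converges:
  sum_{k >= 1} a * r^(k-1) = a / (1 - r).
  = 4/3 / (1 - 1/3)
  = 4/3 / (2/3)
  = 2.

2


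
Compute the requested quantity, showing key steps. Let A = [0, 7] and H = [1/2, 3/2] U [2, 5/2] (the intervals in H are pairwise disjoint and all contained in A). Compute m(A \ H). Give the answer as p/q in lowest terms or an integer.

The ambient interval has length m(A) = 7 - 0 = 7.
Since the holes are disjoint and sit inside A, by finite additivity
  m(H) = sum_i (b_i - a_i), and m(A \ H) = m(A) - m(H).
Computing the hole measures:
  m(H_1) = 3/2 - 1/2 = 1.
  m(H_2) = 5/2 - 2 = 1/2.
Summed: m(H) = 1 + 1/2 = 3/2.
So m(A \ H) = 7 - 3/2 = 11/2.

11/2


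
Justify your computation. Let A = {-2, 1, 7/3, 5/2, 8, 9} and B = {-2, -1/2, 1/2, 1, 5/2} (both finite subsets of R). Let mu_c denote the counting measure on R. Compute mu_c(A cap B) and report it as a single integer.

Counting measure on a finite set equals cardinality. mu_c(A cap B) = |A cap B| (elements appearing in both).
Enumerating the elements of A that also lie in B gives 3 element(s).
So mu_c(A cap B) = 3.

3


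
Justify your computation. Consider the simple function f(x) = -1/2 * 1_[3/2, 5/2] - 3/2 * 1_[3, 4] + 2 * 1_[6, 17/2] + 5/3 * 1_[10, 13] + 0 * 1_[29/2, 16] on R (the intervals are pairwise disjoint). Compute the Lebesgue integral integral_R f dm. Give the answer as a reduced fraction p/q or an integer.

For a simple function f = sum_i c_i * 1_{A_i} with disjoint A_i,
  integral f dm = sum_i c_i * m(A_i).
Lengths of the A_i:
  m(A_1) = 5/2 - 3/2 = 1.
  m(A_2) = 4 - 3 = 1.
  m(A_3) = 17/2 - 6 = 5/2.
  m(A_4) = 13 - 10 = 3.
  m(A_5) = 16 - 29/2 = 3/2.
Contributions c_i * m(A_i):
  (-1/2) * (1) = -1/2.
  (-3/2) * (1) = -3/2.
  (2) * (5/2) = 5.
  (5/3) * (3) = 5.
  (0) * (3/2) = 0.
Total: -1/2 - 3/2 + 5 + 5 + 0 = 8.

8


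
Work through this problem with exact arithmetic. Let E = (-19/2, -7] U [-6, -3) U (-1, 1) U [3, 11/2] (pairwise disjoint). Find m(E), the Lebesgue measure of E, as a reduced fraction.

For pairwise disjoint intervals, m(union_i I_i) = sum_i m(I_i),
and m is invariant under swapping open/closed endpoints (single points have measure 0).
So m(E) = sum_i (b_i - a_i).
  I_1 has length -7 - (-19/2) = 5/2.
  I_2 has length -3 - (-6) = 3.
  I_3 has length 1 - (-1) = 2.
  I_4 has length 11/2 - 3 = 5/2.
Summing:
  m(E) = 5/2 + 3 + 2 + 5/2 = 10.

10


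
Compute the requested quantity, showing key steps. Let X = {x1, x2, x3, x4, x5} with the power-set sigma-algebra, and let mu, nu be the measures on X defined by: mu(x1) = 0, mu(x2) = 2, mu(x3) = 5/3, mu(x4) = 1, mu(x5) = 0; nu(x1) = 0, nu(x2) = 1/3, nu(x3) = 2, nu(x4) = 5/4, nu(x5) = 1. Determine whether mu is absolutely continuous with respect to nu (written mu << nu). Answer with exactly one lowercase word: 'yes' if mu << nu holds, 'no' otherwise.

mu << nu means: every nu-null measurable set is also mu-null; equivalently, for every atom x, if nu({x}) = 0 then mu({x}) = 0.
Checking each atom:
  x1: nu = 0, mu = 0 -> consistent with mu << nu.
  x2: nu = 1/3 > 0 -> no constraint.
  x3: nu = 2 > 0 -> no constraint.
  x4: nu = 5/4 > 0 -> no constraint.
  x5: nu = 1 > 0 -> no constraint.
No atom violates the condition. Therefore mu << nu.

yes


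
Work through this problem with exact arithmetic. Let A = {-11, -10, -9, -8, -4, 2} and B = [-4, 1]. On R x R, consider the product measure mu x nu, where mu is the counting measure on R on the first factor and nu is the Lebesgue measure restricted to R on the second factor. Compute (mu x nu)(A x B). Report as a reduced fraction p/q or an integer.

For a measurable rectangle A x B, the product measure satisfies
  (mu x nu)(A x B) = mu(A) * nu(B).
  mu(A) = 6.
  nu(B) = 5.
  (mu x nu)(A x B) = 6 * 5 = 30.

30


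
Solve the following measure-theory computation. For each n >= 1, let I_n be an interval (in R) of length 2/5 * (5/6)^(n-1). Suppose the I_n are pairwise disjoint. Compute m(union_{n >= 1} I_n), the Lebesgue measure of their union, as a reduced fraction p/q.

By countable additivity of the Lebesgue measure on pairwise disjoint measurable sets,
  m(union_{n >= 1} I_n) = sum_{n >= 1} m(I_n) = sum_{n >= 1} a * r^(n-1),
  with a = 2/5 and r = 5/6.
Since 0 < r = 5/6 < 1, the geometric series converges:
  sum_{n >= 1} a * r^(n-1) = a / (1 - r).
  = 2/5 / (1 - 5/6)
  = 2/5 / (1/6)
  = 12/5.

12/5


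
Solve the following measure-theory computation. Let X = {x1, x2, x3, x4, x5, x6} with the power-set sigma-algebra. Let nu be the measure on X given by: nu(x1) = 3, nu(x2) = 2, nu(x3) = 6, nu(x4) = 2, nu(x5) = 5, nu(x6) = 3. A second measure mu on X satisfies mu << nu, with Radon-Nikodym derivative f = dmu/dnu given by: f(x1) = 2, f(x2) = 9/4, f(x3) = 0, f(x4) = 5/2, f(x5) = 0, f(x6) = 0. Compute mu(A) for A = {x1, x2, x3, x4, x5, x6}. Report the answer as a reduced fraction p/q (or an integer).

By the defining property of the Radon-Nikodym derivative, for every measurable set A,
  mu(A) = integral_A f dnu.
Since nu is a discrete measure concentrated on the atoms of X, the integral over A reduces to the sum
  mu(A) = sum_{x in A} f(x) * nu({x}).
Computing each term:
  x1: f(x1) * nu(x1) = 2 * 3 = 6.
  x2: f(x2) * nu(x2) = 9/4 * 2 = 9/2.
  x3: f(x3) * nu(x3) = 0 * 6 = 0.
  x4: f(x4) * nu(x4) = 5/2 * 2 = 5.
  x5: f(x5) * nu(x5) = 0 * 5 = 0.
  x6: f(x6) * nu(x6) = 0 * 3 = 0.
Summing: mu(A) = 6 + 9/2 + 0 + 5 + 0 + 0 = 31/2.

31/2


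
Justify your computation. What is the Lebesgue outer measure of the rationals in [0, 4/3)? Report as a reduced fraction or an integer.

Q cap [0, 4/3) is countable; list its elements as q_1, q_2, ... . Fix eps > 0 and cover the k-th point by an interval of length eps * 2^(-k). The cover has total length eps * sum_{k>=1} 2^(-k) = eps, so by definition of outer measure m*(Q cap [0, 4/3)) <= eps. Since eps was arbitrary and m* >= 0, the outer measure is 0.

0


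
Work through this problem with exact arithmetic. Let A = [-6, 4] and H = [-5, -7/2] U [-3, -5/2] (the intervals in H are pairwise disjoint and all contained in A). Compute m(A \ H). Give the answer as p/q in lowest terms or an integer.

The ambient interval has length m(A) = 4 - (-6) = 10.
Since the holes are disjoint and sit inside A, by finite additivity
  m(H) = sum_i (b_i - a_i), and m(A \ H) = m(A) - m(H).
Computing the hole measures:
  m(H_1) = -7/2 - (-5) = 3/2.
  m(H_2) = -5/2 - (-3) = 1/2.
Summed: m(H) = 3/2 + 1/2 = 2.
So m(A \ H) = 10 - 2 = 8.

8


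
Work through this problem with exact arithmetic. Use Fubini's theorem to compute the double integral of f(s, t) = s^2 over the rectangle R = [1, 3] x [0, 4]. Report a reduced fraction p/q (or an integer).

f(s, t) is a tensor product of a function of s and a function of t, and both factors are bounded continuous (hence Lebesgue integrable) on the rectangle, so Fubini's theorem applies:
  integral_R f d(m x m) = (integral_a1^b1 s^2 ds) * (integral_a2^b2 1 dt).
Inner integral in s: integral_{1}^{3} s^2 ds = (3^3 - 1^3)/3
  = 26/3.
Inner integral in t: integral_{0}^{4} 1 dt = (4^1 - 0^1)/1
  = 4.
Product: (26/3) * (4) = 104/3.

104/3


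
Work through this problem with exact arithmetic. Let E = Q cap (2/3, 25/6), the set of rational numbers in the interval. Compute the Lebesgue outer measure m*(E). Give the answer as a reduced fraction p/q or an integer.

Q cap (2/3, 25/6) is countable; list its elements as q_1, q_2, ... . Fix eps > 0 and cover the k-th point by an interval of length eps * 2^(-k). The cover has total length eps * sum_{k>=1} 2^(-k) = eps, so by definition of outer measure m*(Q cap (2/3, 25/6)) <= eps. Since eps was arbitrary and m* >= 0, the outer measure is 0.

0


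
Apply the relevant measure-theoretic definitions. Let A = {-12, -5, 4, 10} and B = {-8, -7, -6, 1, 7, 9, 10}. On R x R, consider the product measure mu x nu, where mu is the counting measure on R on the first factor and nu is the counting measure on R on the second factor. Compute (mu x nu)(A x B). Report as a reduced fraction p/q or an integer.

For a measurable rectangle A x B, the product measure satisfies
  (mu x nu)(A x B) = mu(A) * nu(B).
  mu(A) = 4.
  nu(B) = 7.
  (mu x nu)(A x B) = 4 * 7 = 28.

28


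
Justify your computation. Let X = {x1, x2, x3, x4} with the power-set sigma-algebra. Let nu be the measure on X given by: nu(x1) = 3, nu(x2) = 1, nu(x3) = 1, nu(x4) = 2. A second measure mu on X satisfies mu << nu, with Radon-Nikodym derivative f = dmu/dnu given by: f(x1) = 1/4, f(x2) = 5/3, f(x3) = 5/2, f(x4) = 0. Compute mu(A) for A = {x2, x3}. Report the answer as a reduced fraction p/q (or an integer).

By the defining property of the Radon-Nikodym derivative, for every measurable set A,
  mu(A) = integral_A f dnu.
Since nu is a discrete measure concentrated on the atoms of X, the integral over A reduces to the sum
  mu(A) = sum_{x in A} f(x) * nu({x}).
Computing each term:
  x2: f(x2) * nu(x2) = 5/3 * 1 = 5/3.
  x3: f(x3) * nu(x3) = 5/2 * 1 = 5/2.
Summing: mu(A) = 5/3 + 5/2 = 25/6.

25/6


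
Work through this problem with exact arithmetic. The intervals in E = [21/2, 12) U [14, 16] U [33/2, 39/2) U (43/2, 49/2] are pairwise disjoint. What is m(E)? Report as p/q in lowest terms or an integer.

For pairwise disjoint intervals, m(union_i I_i) = sum_i m(I_i),
and m is invariant under swapping open/closed endpoints (single points have measure 0).
So m(E) = sum_i (b_i - a_i).
  I_1 has length 12 - 21/2 = 3/2.
  I_2 has length 16 - 14 = 2.
  I_3 has length 39/2 - 33/2 = 3.
  I_4 has length 49/2 - 43/2 = 3.
Summing:
  m(E) = 3/2 + 2 + 3 + 3 = 19/2.

19/2


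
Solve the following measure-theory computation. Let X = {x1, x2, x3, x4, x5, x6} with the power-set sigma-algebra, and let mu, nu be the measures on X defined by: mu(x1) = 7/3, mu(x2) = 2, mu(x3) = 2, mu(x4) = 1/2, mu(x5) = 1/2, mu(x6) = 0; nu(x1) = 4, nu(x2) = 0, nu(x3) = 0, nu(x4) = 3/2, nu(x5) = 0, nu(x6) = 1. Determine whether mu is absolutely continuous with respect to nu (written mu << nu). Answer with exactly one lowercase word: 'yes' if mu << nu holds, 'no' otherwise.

mu << nu means: every nu-null measurable set is also mu-null; equivalently, for every atom x, if nu({x}) = 0 then mu({x}) = 0.
Checking each atom:
  x1: nu = 4 > 0 -> no constraint.
  x2: nu = 0, mu = 2 > 0 -> violates mu << nu.
  x3: nu = 0, mu = 2 > 0 -> violates mu << nu.
  x4: nu = 3/2 > 0 -> no constraint.
  x5: nu = 0, mu = 1/2 > 0 -> violates mu << nu.
  x6: nu = 1 > 0 -> no constraint.
The atom(s) x2, x3, x5 violate the condition (nu = 0 but mu > 0). Therefore mu is NOT absolutely continuous w.r.t. nu.

no


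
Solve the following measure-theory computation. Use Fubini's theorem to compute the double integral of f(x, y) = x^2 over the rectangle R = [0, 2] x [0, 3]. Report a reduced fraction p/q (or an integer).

f(x, y) is a tensor product of a function of x and a function of y, and both factors are bounded continuous (hence Lebesgue integrable) on the rectangle, so Fubini's theorem applies:
  integral_R f d(m x m) = (integral_a1^b1 x^2 dx) * (integral_a2^b2 1 dy).
Inner integral in x: integral_{0}^{2} x^2 dx = (2^3 - 0^3)/3
  = 8/3.
Inner integral in y: integral_{0}^{3} 1 dy = (3^1 - 0^1)/1
  = 3.
Product: (8/3) * (3) = 8.

8


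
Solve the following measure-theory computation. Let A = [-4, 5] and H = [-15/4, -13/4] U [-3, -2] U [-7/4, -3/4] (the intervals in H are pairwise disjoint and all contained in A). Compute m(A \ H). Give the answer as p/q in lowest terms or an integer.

The ambient interval has length m(A) = 5 - (-4) = 9.
Since the holes are disjoint and sit inside A, by finite additivity
  m(H) = sum_i (b_i - a_i), and m(A \ H) = m(A) - m(H).
Computing the hole measures:
  m(H_1) = -13/4 - (-15/4) = 1/2.
  m(H_2) = -2 - (-3) = 1.
  m(H_3) = -3/4 - (-7/4) = 1.
Summed: m(H) = 1/2 + 1 + 1 = 5/2.
So m(A \ H) = 9 - 5/2 = 13/2.

13/2


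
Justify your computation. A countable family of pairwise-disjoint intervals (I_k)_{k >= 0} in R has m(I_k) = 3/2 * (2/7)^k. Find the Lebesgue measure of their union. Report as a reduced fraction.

By countable additivity of the Lebesgue measure on pairwise disjoint measurable sets,
  m(union_{k >= 0} I_k) = sum_{k >= 0} m(I_k) = sum_{k >= 0} a * r^k,
  with a = 3/2 and r = 2/7.
Since 0 < r = 2/7 < 1, the geometric series converges:
  sum_{k >= 0} a * r^k = a / (1 - r).
  = 3/2 / (1 - 2/7)
  = 3/2 / (5/7)
  = 21/10.

21/10


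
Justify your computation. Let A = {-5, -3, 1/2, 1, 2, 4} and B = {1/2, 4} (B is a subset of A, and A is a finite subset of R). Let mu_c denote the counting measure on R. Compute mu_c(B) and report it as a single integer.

Counting measure assigns mu_c(E) = |E| (number of elements) when E is finite.
B has 2 element(s), so mu_c(B) = 2.

2


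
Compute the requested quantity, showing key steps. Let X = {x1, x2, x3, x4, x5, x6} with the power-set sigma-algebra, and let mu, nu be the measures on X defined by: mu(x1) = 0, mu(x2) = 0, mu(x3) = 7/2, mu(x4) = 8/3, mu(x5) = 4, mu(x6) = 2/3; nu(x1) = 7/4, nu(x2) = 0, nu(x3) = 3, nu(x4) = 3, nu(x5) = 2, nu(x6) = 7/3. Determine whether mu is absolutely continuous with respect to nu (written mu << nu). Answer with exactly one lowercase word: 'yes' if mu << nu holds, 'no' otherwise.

mu << nu means: every nu-null measurable set is also mu-null; equivalently, for every atom x, if nu({x}) = 0 then mu({x}) = 0.
Checking each atom:
  x1: nu = 7/4 > 0 -> no constraint.
  x2: nu = 0, mu = 0 -> consistent with mu << nu.
  x3: nu = 3 > 0 -> no constraint.
  x4: nu = 3 > 0 -> no constraint.
  x5: nu = 2 > 0 -> no constraint.
  x6: nu = 7/3 > 0 -> no constraint.
No atom violates the condition. Therefore mu << nu.

yes


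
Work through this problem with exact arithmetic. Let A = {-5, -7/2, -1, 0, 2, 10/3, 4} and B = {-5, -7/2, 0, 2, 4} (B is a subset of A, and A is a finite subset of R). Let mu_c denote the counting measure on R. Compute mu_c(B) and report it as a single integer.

Counting measure assigns mu_c(E) = |E| (number of elements) when E is finite.
B has 5 element(s), so mu_c(B) = 5.

5


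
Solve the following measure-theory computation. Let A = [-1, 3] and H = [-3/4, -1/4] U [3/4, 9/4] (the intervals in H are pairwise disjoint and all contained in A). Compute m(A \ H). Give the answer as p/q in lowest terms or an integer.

The ambient interval has length m(A) = 3 - (-1) = 4.
Since the holes are disjoint and sit inside A, by finite additivity
  m(H) = sum_i (b_i - a_i), and m(A \ H) = m(A) - m(H).
Computing the hole measures:
  m(H_1) = -1/4 - (-3/4) = 1/2.
  m(H_2) = 9/4 - 3/4 = 3/2.
Summed: m(H) = 1/2 + 3/2 = 2.
So m(A \ H) = 4 - 2 = 2.

2


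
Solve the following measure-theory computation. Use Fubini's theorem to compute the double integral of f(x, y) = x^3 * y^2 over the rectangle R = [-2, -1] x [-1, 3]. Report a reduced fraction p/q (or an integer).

f(x, y) is a tensor product of a function of x and a function of y, and both factors are bounded continuous (hence Lebesgue integrable) on the rectangle, so Fubini's theorem applies:
  integral_R f d(m x m) = (integral_a1^b1 x^3 dx) * (integral_a2^b2 y^2 dy).
Inner integral in x: integral_{-2}^{-1} x^3 dx = ((-1)^4 - (-2)^4)/4
  = -15/4.
Inner integral in y: integral_{-1}^{3} y^2 dy = (3^3 - (-1)^3)/3
  = 28/3.
Product: (-15/4) * (28/3) = -35.

-35


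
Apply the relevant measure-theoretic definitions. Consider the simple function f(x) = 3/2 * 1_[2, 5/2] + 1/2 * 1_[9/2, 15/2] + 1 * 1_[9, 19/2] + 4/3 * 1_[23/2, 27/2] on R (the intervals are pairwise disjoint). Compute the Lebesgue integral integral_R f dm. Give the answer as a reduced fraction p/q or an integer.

For a simple function f = sum_i c_i * 1_{A_i} with disjoint A_i,
  integral f dm = sum_i c_i * m(A_i).
Lengths of the A_i:
  m(A_1) = 5/2 - 2 = 1/2.
  m(A_2) = 15/2 - 9/2 = 3.
  m(A_3) = 19/2 - 9 = 1/2.
  m(A_4) = 27/2 - 23/2 = 2.
Contributions c_i * m(A_i):
  (3/2) * (1/2) = 3/4.
  (1/2) * (3) = 3/2.
  (1) * (1/2) = 1/2.
  (4/3) * (2) = 8/3.
Total: 3/4 + 3/2 + 1/2 + 8/3 = 65/12.

65/12


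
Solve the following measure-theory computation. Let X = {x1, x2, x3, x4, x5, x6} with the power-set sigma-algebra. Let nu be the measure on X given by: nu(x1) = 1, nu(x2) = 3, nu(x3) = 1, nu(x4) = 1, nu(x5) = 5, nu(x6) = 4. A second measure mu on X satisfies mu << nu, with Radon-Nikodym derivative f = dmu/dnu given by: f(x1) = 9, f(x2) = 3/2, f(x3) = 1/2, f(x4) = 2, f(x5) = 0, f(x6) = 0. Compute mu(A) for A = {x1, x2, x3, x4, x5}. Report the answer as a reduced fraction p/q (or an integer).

By the defining property of the Radon-Nikodym derivative, for every measurable set A,
  mu(A) = integral_A f dnu.
Since nu is a discrete measure concentrated on the atoms of X, the integral over A reduces to the sum
  mu(A) = sum_{x in A} f(x) * nu({x}).
Computing each term:
  x1: f(x1) * nu(x1) = 9 * 1 = 9.
  x2: f(x2) * nu(x2) = 3/2 * 3 = 9/2.
  x3: f(x3) * nu(x3) = 1/2 * 1 = 1/2.
  x4: f(x4) * nu(x4) = 2 * 1 = 2.
  x5: f(x5) * nu(x5) = 0 * 5 = 0.
Summing: mu(A) = 9 + 9/2 + 1/2 + 2 + 0 = 16.

16
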